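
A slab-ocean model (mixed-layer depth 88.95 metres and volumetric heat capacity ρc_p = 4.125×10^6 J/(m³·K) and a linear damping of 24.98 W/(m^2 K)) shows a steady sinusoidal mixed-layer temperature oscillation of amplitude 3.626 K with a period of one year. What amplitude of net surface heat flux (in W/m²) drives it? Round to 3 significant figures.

280

Areal heat capacity C = ρc_p × D = 4.125×10^6 × 88.95 = 3.67×10^8 J m⁻² K⁻¹.
ω = 2π / 3.15×10^7 s = 1.99×10^-7 s⁻¹.
√((Cω)² + λ²) = √((73.1)² + 24.98²) = 77.3 W/(m²·K).
F₀ = A × √((Cω)²+λ²) = 3.626 × 77.3 = 280 W/m².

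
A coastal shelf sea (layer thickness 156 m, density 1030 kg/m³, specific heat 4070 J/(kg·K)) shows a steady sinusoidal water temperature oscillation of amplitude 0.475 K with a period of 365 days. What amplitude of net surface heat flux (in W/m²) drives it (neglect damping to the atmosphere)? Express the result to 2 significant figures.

Areal heat capacity C = ρ c_p D = 1030 × 4070 × 156 = 6.54×10^8 J/(m²·K).
ω = 2π / 3.15×10^7 s = 1.99×10^-7 s⁻¹.
Cω = 6.54×10^8 × 1.99×10^-7 = 130 W/(m²·K).
F₀ = A × Cω = 0.475 × 130 = 61.9 W/m².

62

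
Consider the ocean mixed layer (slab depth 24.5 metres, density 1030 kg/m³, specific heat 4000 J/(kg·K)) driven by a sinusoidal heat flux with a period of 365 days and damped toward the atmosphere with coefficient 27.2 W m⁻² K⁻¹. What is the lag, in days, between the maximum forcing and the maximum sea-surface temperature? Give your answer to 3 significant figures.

Areal heat capacity C = ρ c_p D = 1030 × 4000 × 24.5 = 1.01×10^8 J/(m²·K).
ω = 2π / 3.15×10^7 s = 1.99×10^-7 s⁻¹.
Phase lag φ = arctan(Cω/λ) = arctan(20.1/27.2) = 0.637 rad.
Time lag = φ / ω = 0.637 / 1.99×10^-7 = 3.20×10^6 s = 37.0 days.

37.0 days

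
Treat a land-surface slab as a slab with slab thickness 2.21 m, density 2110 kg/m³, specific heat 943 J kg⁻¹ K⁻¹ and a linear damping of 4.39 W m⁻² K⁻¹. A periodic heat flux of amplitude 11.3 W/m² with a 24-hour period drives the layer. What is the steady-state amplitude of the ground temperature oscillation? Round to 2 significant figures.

0.035 K

Areal heat capacity C = ρ c_p D = 2110 × 943 × 2.21 = 4.40×10^6 J/(m²·K).
Angular frequency ω = 2π / T = 2π / 86400 s = 7.27×10^-5 s⁻¹.
√((Cω)² + λ²) = √((320)² + 4.39²) = 320 W/(m²·K).
Amplitude A = F₀ / √((Cω)²+λ²) = 11.3 / 320 = 0.0353 K.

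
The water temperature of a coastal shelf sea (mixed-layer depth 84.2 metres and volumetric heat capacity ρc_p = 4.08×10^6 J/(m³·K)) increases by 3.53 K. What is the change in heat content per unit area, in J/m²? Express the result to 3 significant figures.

1.21×10^9

Areal heat capacity C = ρc_p × D = 4.08×10^6 × 84.2 = 3.44×10^8 J/(m²·K).
ΔQ = C ΔT = 3.44×10^8 × 3.53 = 1.21×10^9 J/m².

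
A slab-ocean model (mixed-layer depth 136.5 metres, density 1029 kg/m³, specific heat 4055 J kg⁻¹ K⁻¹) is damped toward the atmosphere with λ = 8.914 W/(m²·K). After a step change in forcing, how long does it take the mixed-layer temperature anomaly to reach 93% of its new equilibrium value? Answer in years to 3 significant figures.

Areal heat capacity C = ρ c_p D = 1029 × 4055 × 136.5 = 5.70×10^8 J m⁻² K⁻¹.
τ = C / λ = 5.70×10^8 / 8.914 = 6.39×10^7 s.
Fraction reached: 1 − e^(−t/τ) = 0.93 ⇒ t = −τ ln(1 − 0.93) = τ × 2.66.
t = 1.70×10^8 s = 5.38 years.

5.38 years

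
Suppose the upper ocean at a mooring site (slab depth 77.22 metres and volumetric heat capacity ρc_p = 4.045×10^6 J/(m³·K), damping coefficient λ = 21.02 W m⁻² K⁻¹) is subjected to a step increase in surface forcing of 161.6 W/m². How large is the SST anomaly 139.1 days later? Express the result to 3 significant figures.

4.26 K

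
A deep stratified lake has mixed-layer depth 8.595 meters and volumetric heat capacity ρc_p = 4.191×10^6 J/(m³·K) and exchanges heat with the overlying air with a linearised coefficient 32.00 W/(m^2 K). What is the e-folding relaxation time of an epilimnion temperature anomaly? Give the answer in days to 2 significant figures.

13 days

Areal heat capacity C = ρc_p × D = 4.191×10^6 × 8.595 = 3.60×10^7 J/(m²·K).
Relaxation time τ = C / λ = 3.60×10^7 / 32.00 = 1.13×10^6 s.
In days: 1.13×10^6 s / (86400 s/day) = 13.0 days.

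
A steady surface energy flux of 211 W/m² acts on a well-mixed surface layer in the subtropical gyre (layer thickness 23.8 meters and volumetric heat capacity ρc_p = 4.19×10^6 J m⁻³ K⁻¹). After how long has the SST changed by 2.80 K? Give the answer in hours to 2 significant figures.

370 hours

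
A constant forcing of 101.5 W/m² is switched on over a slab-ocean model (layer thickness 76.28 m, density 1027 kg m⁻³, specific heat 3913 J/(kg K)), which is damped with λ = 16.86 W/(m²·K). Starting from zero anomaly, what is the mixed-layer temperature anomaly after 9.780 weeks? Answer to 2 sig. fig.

Areal heat capacity C = ρ c_p D = 1027 × 3913 × 76.28 = 3.07×10^8 J/(m^2 K).
τ = C / λ = 3.07×10^8 / 16.86 = 1.82×10^7 s.
Equilibrium anomaly ΔT_eq = F / λ = 101.5 / 16.86 = 6.02 K.
t = 9.780 weeks = 5.91×10^6 s, so t/τ = 0.325.
ΔT(t) = ΔT_eq (1 − e^(−t/τ)) = 6.02 × (1 − e^−0.325) = 1.67 K.

1.7 K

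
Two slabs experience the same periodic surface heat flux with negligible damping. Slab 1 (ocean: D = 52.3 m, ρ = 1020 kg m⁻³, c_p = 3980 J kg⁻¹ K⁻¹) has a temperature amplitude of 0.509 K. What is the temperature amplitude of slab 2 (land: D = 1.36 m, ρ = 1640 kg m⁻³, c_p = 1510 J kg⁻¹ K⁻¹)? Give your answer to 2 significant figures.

C_ocean = 2.12×10^8 J/(m²·K); C_land = 3.37×10^6 J/(m²·K).
A ∝ 1/C ⇒ A_land = A_ocean × C_ocean/C_land = 0.509 × 63.0 = 32.1 K.

32 K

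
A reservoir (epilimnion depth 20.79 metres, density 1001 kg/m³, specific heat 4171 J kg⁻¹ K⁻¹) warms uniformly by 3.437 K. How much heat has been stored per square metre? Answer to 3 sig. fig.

Areal heat capacity C = ρ c_p D = 1001 × 4171 × 20.79 = 8.68×10^7 J/(m²·K).
ΔQ = C ΔT = 8.68×10^7 × 3.437 = 2.98×10^8 J/m².

2.98×10^8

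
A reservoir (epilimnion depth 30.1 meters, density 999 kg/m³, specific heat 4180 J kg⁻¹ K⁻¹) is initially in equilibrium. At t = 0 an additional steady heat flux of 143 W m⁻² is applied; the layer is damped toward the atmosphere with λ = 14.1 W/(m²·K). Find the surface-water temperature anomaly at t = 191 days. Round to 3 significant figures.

Areal heat capacity C = ρ c_p D = 999 × 4180 × 30.1 = 1.26×10^8 J m⁻² K⁻¹.
τ = C / λ = 1.26×10^8 / 14.1 = 8.91×10^6 s.
Equilibrium anomaly ΔT_eq = F / λ = 143 / 14.1 = 10.1 K.
t = 191 days = 1.65×10^7 s, so t/τ = 1.85.
ΔT(t) = ΔT_eq (1 − e^(−t/τ)) = 10.1 × (1 − e^−1.85) = 8.55 K.

8.55 K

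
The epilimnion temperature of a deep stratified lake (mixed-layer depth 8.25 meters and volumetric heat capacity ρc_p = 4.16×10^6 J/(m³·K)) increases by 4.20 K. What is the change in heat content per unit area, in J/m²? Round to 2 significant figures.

Areal heat capacity C = ρc_p × D = 4.16×10^6 × 8.25 = 3.43×10^7 J/(m^2 K).
ΔQ = C ΔT = 3.43×10^7 × 4.20 = 1.44×10^8 J/m².

1.4×10^8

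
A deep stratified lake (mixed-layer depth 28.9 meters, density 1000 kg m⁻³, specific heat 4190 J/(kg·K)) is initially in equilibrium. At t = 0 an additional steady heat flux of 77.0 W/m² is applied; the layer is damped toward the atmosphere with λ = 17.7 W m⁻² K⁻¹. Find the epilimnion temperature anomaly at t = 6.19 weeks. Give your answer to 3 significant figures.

Areal heat capacity C = ρ c_p D = 1000 × 4190 × 28.9 = 1.21×10^8 J/(m²·K).
τ = C / λ = 1.21×10^8 / 17.7 = 6.84×10^6 s.
Equilibrium anomaly ΔT_eq = F / λ = 77.0 / 17.7 = 4.35 K.
t = 6.19 weeks = 3.74×10^6 s, so t/τ = 0.547.
ΔT(t) = ΔT_eq (1 − e^(−t/τ)) = 4.35 × (1 − e^−0.547) = 1.83 K.

1.83 K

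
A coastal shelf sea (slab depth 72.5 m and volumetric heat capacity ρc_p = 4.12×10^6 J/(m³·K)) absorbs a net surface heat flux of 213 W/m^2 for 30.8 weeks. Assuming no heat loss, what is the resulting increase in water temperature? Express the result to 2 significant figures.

13 K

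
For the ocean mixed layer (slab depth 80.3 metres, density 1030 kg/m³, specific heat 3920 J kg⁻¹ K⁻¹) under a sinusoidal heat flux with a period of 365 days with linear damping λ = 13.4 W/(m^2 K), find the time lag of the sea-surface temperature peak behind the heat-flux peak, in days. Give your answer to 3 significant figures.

Areal heat capacity C = ρ c_p D = 1030 × 3920 × 80.3 = 3.24×10^8 J/(m^2 K).
ω = 2π / 3.15×10^7 s = 1.99×10^-7 s⁻¹.
Phase lag φ = arctan(Cω/λ) = arctan(64.6/13.4) = 1.37 rad.
Time lag = φ / ω = 1.37 / 1.99×10^-7 = 6.86×10^6 s = 79.4 days.

79.4 days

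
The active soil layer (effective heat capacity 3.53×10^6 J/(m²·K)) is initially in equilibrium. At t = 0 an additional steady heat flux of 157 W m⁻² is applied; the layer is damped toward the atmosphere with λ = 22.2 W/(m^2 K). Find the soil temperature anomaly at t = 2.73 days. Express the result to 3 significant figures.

5.47 K

Areal heat capacity C = 3.53×10^6 J/(m²·K) (given).
τ = C / λ = 3.53×10^6 / 22.2 = 1.59×10^5 s.
Equilibrium anomaly ΔT_eq = F / λ = 157 / 22.2 = 7.07 K.
t = 2.73 days = 2.36×10^5 s, so t/τ = 1.48.
ΔT(t) = ΔT_eq (1 − e^(−t/τ)) = 7.07 × (1 − e^−1.48) = 5.47 K.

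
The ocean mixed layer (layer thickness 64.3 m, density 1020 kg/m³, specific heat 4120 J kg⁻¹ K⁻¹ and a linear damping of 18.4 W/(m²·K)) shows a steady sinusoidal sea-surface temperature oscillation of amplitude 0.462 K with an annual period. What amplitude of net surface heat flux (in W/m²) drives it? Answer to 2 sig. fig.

26

Areal heat capacity C = ρ c_p D = 1020 × 4120 × 64.3 = 2.70×10^8 J/(m^2 K).
ω = 2π / 3.15×10^7 s = 1.99×10^-7 s⁻¹.
√((Cω)² + λ²) = √((53.8)² + 18.4²) = 56.9 W/(m²·K).
F₀ = A × √((Cω)²+λ²) = 0.462 × 56.9 = 26.3 W/m².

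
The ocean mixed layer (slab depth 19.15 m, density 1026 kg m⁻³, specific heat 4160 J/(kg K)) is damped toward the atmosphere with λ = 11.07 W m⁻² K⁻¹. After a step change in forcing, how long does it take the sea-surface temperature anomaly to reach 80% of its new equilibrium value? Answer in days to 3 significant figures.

Areal heat capacity C = ρ c_p D = 1026 × 4160 × 19.15 = 8.17×10^7 J m⁻² K⁻¹.
τ = C / λ = 8.17×10^7 / 11.07 = 7.38×10^6 s.
Fraction reached: 1 − e^(−t/τ) = 0.80 ⇒ t = −τ ln(1 − 0.80) = τ × 1.61.
t = 1.19×10^7 s = 138 days.

138 days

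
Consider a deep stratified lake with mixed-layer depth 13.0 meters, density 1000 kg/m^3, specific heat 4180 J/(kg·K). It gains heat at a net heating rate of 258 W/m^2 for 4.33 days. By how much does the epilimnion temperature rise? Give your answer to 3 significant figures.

1.78 K

Areal heat capacity C = ρ c_p D = 1000 × 4180 × 13.0 = 5.43×10^7 J/(m²·K).
Net heat input Q = F Δt = 258 × (4.33 days × 86400 s/day) = 9.65×10^7 J/m².
ΔT = Q / C = 9.65×10^7 / 5.43×10^7 = 1.78 K.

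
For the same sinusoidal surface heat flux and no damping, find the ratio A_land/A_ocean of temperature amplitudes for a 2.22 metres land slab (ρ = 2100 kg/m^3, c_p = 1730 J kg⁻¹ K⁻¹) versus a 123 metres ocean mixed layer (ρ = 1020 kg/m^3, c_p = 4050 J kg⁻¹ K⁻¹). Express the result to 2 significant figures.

63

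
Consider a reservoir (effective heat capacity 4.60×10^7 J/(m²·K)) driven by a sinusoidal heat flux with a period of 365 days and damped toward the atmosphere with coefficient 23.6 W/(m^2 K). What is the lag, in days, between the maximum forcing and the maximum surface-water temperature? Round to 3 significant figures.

21.5 days

Areal heat capacity C = 4.60×10^7 J/(m²·K) (given).
ω = 2π / 3.15×10^7 s = 1.99×10^-7 s⁻¹.
Phase lag φ = arctan(Cω/λ) = arctan(9.16/23.6) = 0.370 rad.
Time lag = φ / ω = 0.370 / 1.99×10^-7 = 1.86×10^6 s = 21.5 days.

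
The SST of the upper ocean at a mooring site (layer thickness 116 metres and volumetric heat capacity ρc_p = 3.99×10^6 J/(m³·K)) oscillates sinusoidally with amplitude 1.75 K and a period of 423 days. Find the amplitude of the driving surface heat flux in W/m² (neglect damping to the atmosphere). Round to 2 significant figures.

140

Areal heat capacity C = ρc_p × D = 3.99×10^6 × 116 = 4.63×10^8 J/(m^2 K).
ω = 2π / 3.65×10^7 s = 1.72×10^-7 s⁻¹.
Cω = 4.63×10^8 × 1.72×10^-7 = 79.6 W/(m²·K).
F₀ = A × Cω = 1.75 × 79.6 = 139 W/m².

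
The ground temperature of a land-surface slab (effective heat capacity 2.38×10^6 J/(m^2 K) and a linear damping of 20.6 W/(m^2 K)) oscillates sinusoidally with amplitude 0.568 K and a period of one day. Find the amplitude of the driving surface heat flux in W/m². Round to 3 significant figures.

Areal heat capacity C = 2.38×10^6 J/(m^2 K) (given).
ω = 2π / 86400 s = 7.27×10^-5 s⁻¹.
√((Cω)² + λ²) = √((173)² + 20.6²) = 174 W/(m²·K).
F₀ = A × √((Cω)²+λ²) = 0.568 × 174 = 99.0 W/m².

99.0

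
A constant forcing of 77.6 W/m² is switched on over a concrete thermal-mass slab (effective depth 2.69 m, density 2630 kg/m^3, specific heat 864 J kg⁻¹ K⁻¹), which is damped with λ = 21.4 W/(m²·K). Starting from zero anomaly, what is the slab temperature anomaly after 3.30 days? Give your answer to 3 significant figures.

Areal heat capacity C = ρ c_p D = 2630 × 864 × 2.69 = 6.11×10^6 J/(m^2 K).
τ = C / λ = 6.11×10^6 / 21.4 = 2.86×10^5 s.
Equilibrium anomaly ΔT_eq = F / λ = 77.6 / 21.4 = 3.63 K.
t = 3.30 days = 2.85×10^5 s, so t/τ = 0.998.
ΔT(t) = ΔT_eq (1 − e^(−t/τ)) = 3.63 × (1 − e^−0.998) = 2.29 K.

2.29 K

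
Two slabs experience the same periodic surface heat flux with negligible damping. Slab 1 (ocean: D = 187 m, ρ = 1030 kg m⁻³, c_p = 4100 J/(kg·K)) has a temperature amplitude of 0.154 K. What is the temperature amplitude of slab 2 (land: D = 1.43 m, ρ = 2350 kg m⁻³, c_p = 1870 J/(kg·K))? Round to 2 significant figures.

C_ocean = 7.90×10^8 J/(m²·K); C_land = 6.28×10^6 J/(m²·K).
A ∝ 1/C ⇒ A_land = A_ocean × C_ocean/C_land = 0.154 × 126 = 19.4 K.

19 K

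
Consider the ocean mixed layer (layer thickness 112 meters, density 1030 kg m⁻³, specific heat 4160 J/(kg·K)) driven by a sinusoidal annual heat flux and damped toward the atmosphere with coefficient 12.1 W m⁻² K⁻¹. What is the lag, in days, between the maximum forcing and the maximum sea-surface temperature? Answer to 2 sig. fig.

Areal heat capacity C = ρ c_p D = 1030 × 4160 × 112 = 4.80×10^8 J/(m²·K).
ω = 2π / 3.15×10^7 s = 1.99×10^-7 s⁻¹.
Phase lag φ = arctan(Cω/λ) = arctan(95.6/12.1) = 1.44 rad.
Time lag = φ / ω = 1.44 / 1.99×10^-7 = 7.25×10^6 s = 83.9 days.

84 days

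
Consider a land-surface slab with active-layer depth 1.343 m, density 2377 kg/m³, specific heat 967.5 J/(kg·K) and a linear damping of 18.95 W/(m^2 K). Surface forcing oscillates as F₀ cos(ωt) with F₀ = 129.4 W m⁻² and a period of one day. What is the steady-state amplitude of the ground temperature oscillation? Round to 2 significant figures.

Areal heat capacity C = ρ c_p D = 2377 × 967.5 × 1.343 = 3.09×10^6 J/(m²·K).
Angular frequency ω = 2π / T = 2π / 86400 s = 7.27×10^-5 s⁻¹.
√((Cω)² + λ²) = √((225)² + 18.95²) = 225 W/(m²·K).
Amplitude A = F₀ / √((Cω)²+λ²) = 129.4 / 225 = 0.574 K.

0.57 K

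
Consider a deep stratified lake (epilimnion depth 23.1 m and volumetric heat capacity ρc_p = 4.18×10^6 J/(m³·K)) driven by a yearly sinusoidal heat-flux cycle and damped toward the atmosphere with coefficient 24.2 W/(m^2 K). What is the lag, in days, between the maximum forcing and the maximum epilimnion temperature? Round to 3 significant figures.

39.0 days

Areal heat capacity C = ρc_p × D = 4.18×10^6 × 23.1 = 9.66×10^7 J/(m²·K).
ω = 2π / 3.15×10^7 s = 1.99×10^-7 s⁻¹.
Phase lag φ = arctan(Cω/λ) = arctan(19.2/24.2) = 0.672 rad.
Time lag = φ / ω = 0.672 / 1.99×10^-7 = 3.37×10^6 s = 39.0 days.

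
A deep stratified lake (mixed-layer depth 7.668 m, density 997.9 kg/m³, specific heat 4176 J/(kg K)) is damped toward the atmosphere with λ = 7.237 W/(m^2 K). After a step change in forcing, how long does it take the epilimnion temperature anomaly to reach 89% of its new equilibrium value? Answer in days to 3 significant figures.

113 days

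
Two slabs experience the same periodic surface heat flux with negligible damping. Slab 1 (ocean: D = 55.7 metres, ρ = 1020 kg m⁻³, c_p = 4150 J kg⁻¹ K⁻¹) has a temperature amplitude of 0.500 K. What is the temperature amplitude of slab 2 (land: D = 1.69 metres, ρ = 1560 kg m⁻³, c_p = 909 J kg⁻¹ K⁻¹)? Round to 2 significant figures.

C_ocean = 2.36×10^8 J/(m²·K); C_land = 2.40×10^6 J/(m²·K).
A ∝ 1/C ⇒ A_land = A_ocean × C_ocean/C_land = 0.500 × 98.4 = 49.2 K.

49 K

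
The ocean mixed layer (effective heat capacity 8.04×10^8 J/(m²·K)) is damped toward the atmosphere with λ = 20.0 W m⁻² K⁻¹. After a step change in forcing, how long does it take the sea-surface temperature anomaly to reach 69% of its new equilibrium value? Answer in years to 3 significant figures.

Areal heat capacity C = 8.04×10^8 J/(m²·K) (given).
τ = C / λ = 8.04×10^8 / 20.0 = 4.02×10^7 s.
Fraction reached: 1 − e^(−t/τ) = 0.69 ⇒ t = −τ ln(1 − 0.69) = τ × 1.17.
t = 4.71×10^7 s = 1.49 years.

1.49 years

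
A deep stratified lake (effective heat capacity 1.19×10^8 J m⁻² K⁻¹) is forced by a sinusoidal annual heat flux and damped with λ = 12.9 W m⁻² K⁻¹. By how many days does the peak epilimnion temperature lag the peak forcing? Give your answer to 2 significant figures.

62 days

Areal heat capacity C = 1.19×10^8 J m⁻² K⁻¹ (given).
ω = 2π / 3.15×10^7 s = 1.99×10^-7 s⁻¹.
Phase lag φ = arctan(Cω/λ) = arctan(23.7/12.9) = 1.07 rad.
Time lag = φ / ω = 1.07 / 1.99×10^-7 = 5.38×10^6 s = 62.3 days.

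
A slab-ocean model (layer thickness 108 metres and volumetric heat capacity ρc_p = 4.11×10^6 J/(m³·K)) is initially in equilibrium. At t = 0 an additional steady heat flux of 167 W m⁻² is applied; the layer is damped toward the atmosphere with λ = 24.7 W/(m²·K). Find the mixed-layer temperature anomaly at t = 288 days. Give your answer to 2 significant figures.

Areal heat capacity C = ρc_p × D = 4.11×10^6 × 108 = 4.44×10^8 J/(m^2 K).
τ = C / λ = 4.44×10^8 / 24.7 = 1.80×10^7 s.
Equilibrium anomaly ΔT_eq = F / λ = 167 / 24.7 = 6.76 K.
t = 288 days = 2.49×10^7 s, so t/τ = 1.38.
ΔT(t) = ΔT_eq (1 − e^(−t/τ)) = 6.76 × (1 − e^−1.38) = 5.07 K.

5.1 K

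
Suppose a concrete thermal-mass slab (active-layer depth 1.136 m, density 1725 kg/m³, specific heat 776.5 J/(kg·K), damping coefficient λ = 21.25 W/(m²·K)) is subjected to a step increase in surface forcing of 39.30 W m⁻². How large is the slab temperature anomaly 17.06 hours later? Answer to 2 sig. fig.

1.1 K

Areal heat capacity C = ρ c_p D = 1725 × 776.5 × 1.136 = 1.52×10^6 J m⁻² K⁻¹.
τ = C / λ = 1.52×10^6 / 21.25 = 71600 s.
Equilibrium anomaly ΔT_eq = F / λ = 39.30 / 21.25 = 1.85 K.
t = 17.06 hours = 61400 s, so t/τ = 0.858.
ΔT(t) = ΔT_eq (1 − e^(−t/τ)) = 1.85 × (1 − e^−0.858) = 1.07 K.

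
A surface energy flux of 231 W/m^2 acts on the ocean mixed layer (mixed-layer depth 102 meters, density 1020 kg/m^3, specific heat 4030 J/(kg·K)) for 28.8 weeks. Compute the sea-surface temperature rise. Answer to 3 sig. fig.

9.60 K

Areal heat capacity C = ρ c_p D = 1020 × 4030 × 102 = 4.19×10^8 J/(m²·K).
Net heat input Q = F Δt = 231 × (28.8 weeks × 6.048×10^5 s/week) = 4.02×10^9 J/m².
ΔT = Q / C = 4.02×10^9 / 4.19×10^8 = 9.60 K.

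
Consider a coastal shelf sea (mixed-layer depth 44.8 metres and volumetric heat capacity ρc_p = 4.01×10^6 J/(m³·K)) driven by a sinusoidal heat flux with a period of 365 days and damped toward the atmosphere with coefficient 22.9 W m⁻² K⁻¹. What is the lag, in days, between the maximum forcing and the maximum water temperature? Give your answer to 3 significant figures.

58.2 days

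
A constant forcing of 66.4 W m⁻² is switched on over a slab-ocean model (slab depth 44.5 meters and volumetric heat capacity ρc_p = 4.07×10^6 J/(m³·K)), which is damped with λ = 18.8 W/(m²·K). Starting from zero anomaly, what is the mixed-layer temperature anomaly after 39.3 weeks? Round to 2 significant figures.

Areal heat capacity C = ρc_p × D = 4.07×10^6 × 44.5 = 1.81×10^8 J/(m²·K).
τ = C / λ = 1.81×10^8 / 18.8 = 9.63×10^6 s.
Equilibrium anomaly ΔT_eq = F / λ = 66.4 / 18.8 = 3.53 K.
t = 39.3 weeks = 2.38×10^7 s, so t/τ = 2.47.
ΔT(t) = ΔT_eq (1 − e^(−t/τ)) = 3.53 × (1 − e^−2.47) = 3.23 K.

3.2 K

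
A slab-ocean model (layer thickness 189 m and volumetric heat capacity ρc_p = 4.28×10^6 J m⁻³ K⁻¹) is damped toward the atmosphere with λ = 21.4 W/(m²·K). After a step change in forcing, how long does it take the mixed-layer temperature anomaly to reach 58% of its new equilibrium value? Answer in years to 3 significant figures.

Areal heat capacity C = ρc_p × D = 4.28×10^6 × 189 = 8.09×10^8 J/(m^2 K).
τ = C / λ = 8.09×10^8 / 21.4 = 3.78×10^7 s.
Fraction reached: 1 − e^(−t/τ) = 0.58 ⇒ t = −τ ln(1 − 0.58) = τ × 0.868.
t = 3.28×10^7 s = 1.04 years.

1.04 years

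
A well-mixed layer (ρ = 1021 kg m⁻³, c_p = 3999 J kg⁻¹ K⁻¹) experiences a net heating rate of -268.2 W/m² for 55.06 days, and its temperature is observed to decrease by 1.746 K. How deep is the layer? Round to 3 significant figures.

179 m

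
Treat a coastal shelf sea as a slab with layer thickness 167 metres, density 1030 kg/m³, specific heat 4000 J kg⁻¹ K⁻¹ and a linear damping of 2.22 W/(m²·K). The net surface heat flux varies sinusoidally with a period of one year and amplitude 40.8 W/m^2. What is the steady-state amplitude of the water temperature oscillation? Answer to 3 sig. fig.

0.298 K

Areal heat capacity C = ρ c_p D = 1030 × 4000 × 167 = 6.88×10^8 J/(m^2 K).
Angular frequency ω = 2π / T = 2π / 3.15×10^7 s = 1.99×10^-7 s⁻¹.
√((Cω)² + λ²) = √((137)² + 2.22²) = 137 W/(m²·K).
Amplitude A = F₀ / √((Cω)²+λ²) = 40.8 / 137 = 0.298 K.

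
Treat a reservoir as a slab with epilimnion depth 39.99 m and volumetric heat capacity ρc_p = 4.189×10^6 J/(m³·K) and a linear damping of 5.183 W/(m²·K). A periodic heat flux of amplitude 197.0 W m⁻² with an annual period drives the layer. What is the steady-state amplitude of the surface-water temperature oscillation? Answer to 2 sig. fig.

5.8 K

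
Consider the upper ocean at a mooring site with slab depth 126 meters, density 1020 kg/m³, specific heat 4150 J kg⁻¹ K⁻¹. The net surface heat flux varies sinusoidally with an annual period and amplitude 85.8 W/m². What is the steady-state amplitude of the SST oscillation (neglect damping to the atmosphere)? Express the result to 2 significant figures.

0.81 K

Areal heat capacity C = ρ c_p D = 1020 × 4150 × 126 = 5.33×10^8 J/(m²·K).
Angular frequency ω = 2π / T = 2π / 3.15×10^7 s = 1.99×10^-7 s⁻¹.
Cω = 5.33×10^8 × 1.99×10^-7 = 106 W/(m²·K).
Amplitude A = F₀ / (Cω) = 85.8 / 106 = 0.807 K.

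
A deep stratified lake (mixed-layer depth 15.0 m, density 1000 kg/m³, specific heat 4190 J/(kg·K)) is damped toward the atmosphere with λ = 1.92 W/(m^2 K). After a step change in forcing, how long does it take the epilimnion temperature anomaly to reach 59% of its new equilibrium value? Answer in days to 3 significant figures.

338 days

Areal heat capacity C = ρ c_p D = 1000 × 4190 × 15.0 = 6.28×10^7 J m⁻² K⁻¹.
τ = C / λ = 6.28×10^7 / 1.92 = 3.27×10^7 s.
Fraction reached: 1 − e^(−t/τ) = 0.59 ⇒ t = −τ ln(1 − 0.59) = τ × 0.892.
t = 2.92×10^7 s = 338 days.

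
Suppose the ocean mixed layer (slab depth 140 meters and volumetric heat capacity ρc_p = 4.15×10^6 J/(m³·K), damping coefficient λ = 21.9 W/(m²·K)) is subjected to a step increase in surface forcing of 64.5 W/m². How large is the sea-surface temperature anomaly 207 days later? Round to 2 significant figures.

1.4 K

Areal heat capacity C = ρc_p × D = 4.15×10^6 × 140 = 5.81×10^8 J m⁻² K⁻¹.
τ = C / λ = 5.81×10^8 / 21.9 = 2.65×10^7 s.
Equilibrium anomaly ΔT_eq = F / λ = 64.5 / 21.9 = 2.95 K.
t = 207 days = 1.79×10^7 s, so t/τ = 0.674.
ΔT(t) = ΔT_eq (1 − e^(−t/τ)) = 2.95 × (1 − e^−0.674) = 1.44 K.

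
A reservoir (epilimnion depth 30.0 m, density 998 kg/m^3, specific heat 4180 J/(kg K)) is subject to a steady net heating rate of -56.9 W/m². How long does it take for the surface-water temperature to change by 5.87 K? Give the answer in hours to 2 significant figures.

Areal heat capacity C = ρ c_p D = 998 × 4180 × 30.0 = 1.25×10^8 J/(m^2 K).
Time required: Δt = C ΔT / F = 1.25×10^8 × -5.87 / -56.9 = 1.29×10^7 s.
In hours: 1.29×10^7 s / (3600 s/hour) = 3590 hours.

3600 hours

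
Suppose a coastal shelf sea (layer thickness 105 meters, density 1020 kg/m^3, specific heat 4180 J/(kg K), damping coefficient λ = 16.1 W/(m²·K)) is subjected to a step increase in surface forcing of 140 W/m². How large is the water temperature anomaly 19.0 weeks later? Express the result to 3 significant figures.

2.94 K

Areal heat capacity C = ρ c_p D = 1020 × 4180 × 105 = 4.48×10^8 J/(m^2 K).
τ = C / λ = 4.48×10^8 / 16.1 = 2.78×10^7 s.
Equilibrium anomaly ΔT_eq = F / λ = 140 / 16.1 = 8.70 K.
t = 19.0 weeks = 1.15×10^7 s, so t/τ = 0.413.
ΔT(t) = ΔT_eq (1 − e^(−t/τ)) = 8.70 × (1 − e^−0.413) = 2.94 K.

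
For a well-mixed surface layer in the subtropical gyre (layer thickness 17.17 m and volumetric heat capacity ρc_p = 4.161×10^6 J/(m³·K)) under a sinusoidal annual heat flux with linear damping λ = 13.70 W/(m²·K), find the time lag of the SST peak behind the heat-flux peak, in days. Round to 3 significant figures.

Areal heat capacity C = ρc_p × D = 4.161×10^6 × 17.17 = 7.14×10^7 J/(m^2 K).
ω = 2π / 3.15×10^7 s = 1.99×10^-7 s⁻¹.
Phase lag φ = arctan(Cω/λ) = arctan(14.2/13.70) = 0.805 rad.
Time lag = φ / ω = 0.805 / 1.99×10^-7 = 4.04×10^6 s = 46.7 days.

46.7 days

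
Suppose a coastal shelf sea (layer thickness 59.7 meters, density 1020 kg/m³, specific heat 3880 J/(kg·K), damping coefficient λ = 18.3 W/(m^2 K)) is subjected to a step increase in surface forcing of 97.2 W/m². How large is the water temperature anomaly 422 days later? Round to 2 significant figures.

5.0 K

Areal heat capacity C = ρ c_p D = 1020 × 3880 × 59.7 = 2.36×10^8 J m⁻² K⁻¹.
τ = C / λ = 2.36×10^8 / 18.3 = 1.29×10^7 s.
Equilibrium anomaly ΔT_eq = F / λ = 97.2 / 18.3 = 5.31 K.
t = 422 days = 3.65×10^7 s, so t/τ = 2.82.
ΔT(t) = ΔT_eq (1 − e^(−t/τ)) = 5.31 × (1 − e^−2.82) = 5.00 K.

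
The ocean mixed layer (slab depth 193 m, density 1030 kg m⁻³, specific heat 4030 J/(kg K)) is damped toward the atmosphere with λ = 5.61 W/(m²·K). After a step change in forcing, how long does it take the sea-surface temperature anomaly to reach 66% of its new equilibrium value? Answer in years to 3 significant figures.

4.88 years

Areal heat capacity C = ρ c_p D = 1030 × 4030 × 193 = 8.01×10^8 J/(m^2 K).
τ = C / λ = 8.01×10^8 / 5.61 = 1.43×10^8 s.
Fraction reached: 1 − e^(−t/τ) = 0.66 ⇒ t = −τ ln(1 − 0.66) = τ × 1.08.
t = 1.54×10^8 s = 4.88 years.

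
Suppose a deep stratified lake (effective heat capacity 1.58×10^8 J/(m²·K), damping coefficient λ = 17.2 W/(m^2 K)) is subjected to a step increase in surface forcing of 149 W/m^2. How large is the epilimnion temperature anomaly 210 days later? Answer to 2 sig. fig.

7.5 K

Areal heat capacity C = 1.58×10^8 J/(m²·K) (given).
τ = C / λ = 1.58×10^8 / 17.2 = 9.19×10^6 s.
Equilibrium anomaly ΔT_eq = F / λ = 149 / 17.2 = 8.66 K.
t = 210 days = 1.81×10^7 s, so t/τ = 1.98.
ΔT(t) = ΔT_eq (1 − e^(−t/τ)) = 8.66 × (1 − e^−1.98) = 7.46 K.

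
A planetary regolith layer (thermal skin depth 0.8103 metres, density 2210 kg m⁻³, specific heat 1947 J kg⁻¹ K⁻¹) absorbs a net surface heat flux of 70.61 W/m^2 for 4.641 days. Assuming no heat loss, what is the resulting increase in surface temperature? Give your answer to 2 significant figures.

Areal heat capacity C = ρ c_p D = 2210 × 1947 × 0.8103 = 3.49×10^6 J m⁻² K⁻¹.
Net heat input Q = F Δt = 70.61 × (4.641 days × 86400 s/day) = 2.83×10^7 J/m².
ΔT = Q / C = 2.83×10^7 / 3.49×10^6 = 8.12 K.

8.1 K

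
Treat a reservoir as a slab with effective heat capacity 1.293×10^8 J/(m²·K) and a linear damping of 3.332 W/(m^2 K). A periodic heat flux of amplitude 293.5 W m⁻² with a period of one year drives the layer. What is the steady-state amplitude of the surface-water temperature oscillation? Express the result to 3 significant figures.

11.3 K

Areal heat capacity C = 1.293×10^8 J/(m²·K) (given).
Angular frequency ω = 2π / T = 2π / 3.15×10^7 s = 1.99×10^-7 s⁻¹.
√((Cω)² + λ²) = √((25.8)² + 3.332²) = 26.0 W/(m²·K).
Amplitude A = F₀ / √((Cω)²+λ²) = 293.5 / 26.0 = 11.3 K.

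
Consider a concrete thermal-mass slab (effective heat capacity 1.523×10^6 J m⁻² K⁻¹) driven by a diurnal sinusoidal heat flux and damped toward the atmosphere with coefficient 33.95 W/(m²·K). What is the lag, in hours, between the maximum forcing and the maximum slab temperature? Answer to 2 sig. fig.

4.9 hours

Areal heat capacity C = 1.523×10^6 J m⁻² K⁻¹ (given).
ω = 2π / 86400 s = 7.27×10^-5 s⁻¹.
Phase lag φ = arctan(Cω/λ) = arctan(111/33.95) = 1.27 rad.
Time lag = φ / ω = 1.27 / 7.27×10^-5 = 17500 s = 4.86 hours.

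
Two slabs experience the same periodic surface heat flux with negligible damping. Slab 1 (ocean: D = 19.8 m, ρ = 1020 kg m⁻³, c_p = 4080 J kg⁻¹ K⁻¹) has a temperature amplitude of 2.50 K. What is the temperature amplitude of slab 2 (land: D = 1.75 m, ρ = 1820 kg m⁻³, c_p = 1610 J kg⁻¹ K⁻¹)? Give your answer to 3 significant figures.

40.2 K

C_ocean = 8.24×10^7 J/(m²·K); C_land = 5.13×10^6 J/(m²·K).
A ∝ 1/C ⇒ A_land = A_ocean × C_ocean/C_land = 2.50 × 16.1 = 40.2 K.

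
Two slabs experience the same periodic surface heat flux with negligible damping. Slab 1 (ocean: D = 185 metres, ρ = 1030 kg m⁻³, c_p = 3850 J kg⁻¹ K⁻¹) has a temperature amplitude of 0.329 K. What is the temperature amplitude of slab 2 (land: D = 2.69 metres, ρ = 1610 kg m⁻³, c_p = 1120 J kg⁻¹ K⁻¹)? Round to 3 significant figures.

C_ocean = 7.34×10^8 J/(m²·K); C_land = 4.85×10^6 J/(m²·K).
A ∝ 1/C ⇒ A_land = A_ocean × C_ocean/C_land = 0.329 × 151 = 49.8 K.

49.8 K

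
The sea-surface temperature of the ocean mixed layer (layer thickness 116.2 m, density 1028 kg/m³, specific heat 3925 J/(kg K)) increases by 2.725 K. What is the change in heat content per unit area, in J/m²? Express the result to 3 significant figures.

Areal heat capacity C = ρ c_p D = 1028 × 3925 × 116.2 = 4.69×10^8 J/(m^2 K).
ΔQ = C ΔT = 4.69×10^8 × 2.725 = 1.28×10^9 J/m².

1.28×10^9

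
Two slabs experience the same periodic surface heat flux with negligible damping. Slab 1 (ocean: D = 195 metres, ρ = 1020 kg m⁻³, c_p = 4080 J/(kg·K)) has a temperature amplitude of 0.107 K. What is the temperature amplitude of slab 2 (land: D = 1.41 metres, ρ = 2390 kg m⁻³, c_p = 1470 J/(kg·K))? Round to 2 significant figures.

C_ocean = 8.12×10^8 J/(m²·K); C_land = 4.95×10^6 J/(m²·K).
A ∝ 1/C ⇒ A_land = A_ocean × C_ocean/C_land = 0.107 × 164 = 17.5 K.

18 K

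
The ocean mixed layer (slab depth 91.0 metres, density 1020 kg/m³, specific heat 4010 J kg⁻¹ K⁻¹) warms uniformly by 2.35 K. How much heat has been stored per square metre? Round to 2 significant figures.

8.7×10^8

Areal heat capacity C = ρ c_p D = 1020 × 4010 × 91.0 = 3.72×10^8 J/(m^2 K).
ΔQ = C ΔT = 3.72×10^8 × 2.35 = 8.75×10^8 J/m².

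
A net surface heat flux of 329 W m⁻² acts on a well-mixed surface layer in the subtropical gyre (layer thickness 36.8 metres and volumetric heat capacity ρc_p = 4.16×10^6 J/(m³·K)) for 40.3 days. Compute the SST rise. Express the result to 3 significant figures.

Areal heat capacity C = ρc_p × D = 4.16×10^6 × 36.8 = 1.53×10^8 J m⁻² K⁻¹.
Net heat input Q = F Δt = 329 × (40.3 days × 86400 s/day) = 1.15×10^9 J/m².
ΔT = Q / C = 1.15×10^9 / 1.53×10^8 = 7.48 K.

7.48 K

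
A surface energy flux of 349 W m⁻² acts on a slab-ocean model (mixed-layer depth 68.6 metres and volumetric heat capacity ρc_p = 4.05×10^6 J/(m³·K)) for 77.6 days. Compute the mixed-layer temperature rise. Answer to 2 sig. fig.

8.4 K

Areal heat capacity C = ρc_p × D = 4.05×10^6 × 68.6 = 2.78×10^8 J m⁻² K⁻¹.
Net heat input Q = F Δt = 349 × (77.6 days × 86400 s/day) = 2.34×10^9 J/m².
ΔT = Q / C = 2.34×10^9 / 2.78×10^8 = 8.42 K.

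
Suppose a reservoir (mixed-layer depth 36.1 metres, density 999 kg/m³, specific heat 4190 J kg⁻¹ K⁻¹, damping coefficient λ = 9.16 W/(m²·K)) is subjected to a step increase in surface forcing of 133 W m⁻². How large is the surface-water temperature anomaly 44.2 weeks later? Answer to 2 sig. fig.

12 K

Areal heat capacity C = ρ c_p D = 999 × 4190 × 36.1 = 1.51×10^8 J/(m²·K).
τ = C / λ = 1.51×10^8 / 9.16 = 1.65×10^7 s.
Equilibrium anomaly ΔT_eq = F / λ = 133 / 9.16 = 14.5 K.
t = 44.2 weeks = 2.67×10^7 s, so t/τ = 1.62.
ΔT(t) = ΔT_eq (1 − e^(−t/τ)) = 14.5 × (1 − e^−1.62) = 11.6 K.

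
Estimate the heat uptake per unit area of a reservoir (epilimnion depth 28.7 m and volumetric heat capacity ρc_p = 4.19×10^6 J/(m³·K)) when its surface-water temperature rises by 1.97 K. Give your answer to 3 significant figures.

2.37×10^8

Areal heat capacity C = ρc_p × D = 4.19×10^6 × 28.7 = 1.20×10^8 J m⁻² K⁻¹.
ΔQ = C ΔT = 1.20×10^8 × 1.97 = 2.37×10^8 J/m².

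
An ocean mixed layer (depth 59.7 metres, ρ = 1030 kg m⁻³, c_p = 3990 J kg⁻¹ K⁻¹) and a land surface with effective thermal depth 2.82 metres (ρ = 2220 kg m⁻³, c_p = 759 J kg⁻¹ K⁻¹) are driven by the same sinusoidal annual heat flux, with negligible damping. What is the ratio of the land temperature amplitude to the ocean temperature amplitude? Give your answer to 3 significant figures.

51.6

C_ocean = 1030 × 3990 × 59.7 = 2.45×10^8 J/(m²·K).
C_land = 2220 × 759 × 2.82 = 4.75×10^6 J/(m²·K).
Undamped amplitude ∝ 1/C, so A_land/A_ocean = C_ocean/C_land = 51.6.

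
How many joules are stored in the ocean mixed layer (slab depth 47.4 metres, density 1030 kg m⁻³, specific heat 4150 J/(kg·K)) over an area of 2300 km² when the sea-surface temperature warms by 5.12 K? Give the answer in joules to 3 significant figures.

2.39×10^18 J

Areal heat capacity C = ρ c_p D = 1030 × 4150 × 47.4 = 2.03×10^8 J/(m^2 K).
Heat per unit area: q = C ΔT = 2.03×10^8 × 5.12 = 1.04×10^9 J/m².
Total heat: Q = q × A = 1.04×10^9 × (2300 × 10⁶ m²) = 2.39×10^18 J.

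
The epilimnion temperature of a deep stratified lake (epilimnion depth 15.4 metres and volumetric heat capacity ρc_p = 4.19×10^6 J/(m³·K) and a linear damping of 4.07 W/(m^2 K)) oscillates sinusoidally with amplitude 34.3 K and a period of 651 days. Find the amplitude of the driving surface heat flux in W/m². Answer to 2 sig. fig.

Areal heat capacity C = ρc_p × D = 4.19×10^6 × 15.4 = 6.45×10^7 J/(m²·K).
ω = 2π / 5.62×10^7 s = 1.12×10^-7 s⁻¹.
√((Cω)² + λ²) = √((7.21)² + 4.07²) = 8.28 W/(m²·K).
F₀ = A × √((Cω)²+λ²) = 34.3 × 8.28 = 284 W/m².

280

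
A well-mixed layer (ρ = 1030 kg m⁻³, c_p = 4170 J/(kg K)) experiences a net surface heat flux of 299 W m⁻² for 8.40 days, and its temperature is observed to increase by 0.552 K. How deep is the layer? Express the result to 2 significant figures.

92 m

Heat input Q = F Δt = 299 × 7.26×10^5 s = 2.17×10^8 J/m².
Required areal heat capacity C = Q / ΔT = 3.93×10^8 J/(m²·K).
Depth D = C / (ρ c_p) = 3.93×10^8 / (1030 × 4170) = 91.5 m.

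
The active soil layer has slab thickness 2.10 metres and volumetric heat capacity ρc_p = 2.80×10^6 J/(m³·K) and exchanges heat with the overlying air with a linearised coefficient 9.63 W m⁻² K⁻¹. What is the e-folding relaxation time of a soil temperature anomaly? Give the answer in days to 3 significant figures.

7.07 days

Areal heat capacity C = ρc_p × D = 2.80×10^6 × 2.10 = 5.88×10^6 J/(m²·K).
Relaxation time τ = C / λ = 5.88×10^6 / 9.63 = 6.11×10^5 s.
In days: 6.11×10^5 s / (86400 s/day) = 7.07 days.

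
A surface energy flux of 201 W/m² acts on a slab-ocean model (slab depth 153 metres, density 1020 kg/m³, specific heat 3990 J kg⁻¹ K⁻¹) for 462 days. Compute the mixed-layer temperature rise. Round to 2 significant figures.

Areal heat capacity C = ρ c_p D = 1020 × 3990 × 153 = 6.23×10^8 J/(m²·K).
Net heat input Q = F Δt = 201 × (462 days × 86400 s/day) = 8.02×10^9 J/m².
ΔT = Q / C = 8.02×10^9 / 6.23×10^8 = 12.9 K.

13 K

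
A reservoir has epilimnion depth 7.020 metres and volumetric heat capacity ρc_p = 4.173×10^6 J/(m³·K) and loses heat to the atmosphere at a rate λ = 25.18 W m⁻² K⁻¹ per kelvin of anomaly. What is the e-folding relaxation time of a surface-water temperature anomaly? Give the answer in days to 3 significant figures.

13.5 days

Areal heat capacity C = ρc_p × D = 4.173×10^6 × 7.020 = 2.93×10^7 J/(m²·K).
Relaxation time τ = C / λ = 2.93×10^7 / 25.18 = 1.16×10^6 s.
In days: 1.16×10^6 s / (86400 s/day) = 13.5 days.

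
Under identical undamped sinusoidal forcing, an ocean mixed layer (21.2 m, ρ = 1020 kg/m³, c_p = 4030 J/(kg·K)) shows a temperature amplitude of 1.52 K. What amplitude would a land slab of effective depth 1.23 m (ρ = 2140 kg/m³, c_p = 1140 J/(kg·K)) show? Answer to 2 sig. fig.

C_ocean = 8.71×10^7 J/(m²·K); C_land = 3.00×10^6 J/(m²·K).
A ∝ 1/C ⇒ A_land = A_ocean × C_ocean/C_land = 1.52 × 29.0 = 44.1 K.

44 K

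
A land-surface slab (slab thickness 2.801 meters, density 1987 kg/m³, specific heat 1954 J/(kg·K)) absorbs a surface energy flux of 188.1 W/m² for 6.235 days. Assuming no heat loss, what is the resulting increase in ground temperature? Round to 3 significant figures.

9.32 K

Areal heat capacity C = ρ c_p D = 1987 × 1954 × 2.801 = 1.09×10^7 J/(m²·K).
Net heat input Q = F Δt = 188.1 × (6.235 days × 86400 s/day) = 1.01×10^8 J/m².
ΔT = Q / C = 1.01×10^8 / 1.09×10^7 = 9.32 K.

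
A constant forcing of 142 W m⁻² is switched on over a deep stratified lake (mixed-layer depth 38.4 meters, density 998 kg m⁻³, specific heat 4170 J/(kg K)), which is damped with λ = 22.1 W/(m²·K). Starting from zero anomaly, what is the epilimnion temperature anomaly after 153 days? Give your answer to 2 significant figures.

5.4 K

Areal heat capacity C = ρ c_p D = 998 × 4170 × 38.4 = 1.60×10^8 J/(m^2 K).
τ = C / λ = 1.60×10^8 / 22.1 = 7.23×10^6 s.
Equilibrium anomaly ΔT_eq = F / λ = 142 / 22.1 = 6.43 K.
t = 153 days = 1.32×10^7 s, so t/τ = 1.83.
ΔT(t) = ΔT_eq (1 − e^(−t/τ)) = 6.43 × (1 − e^−1.83) = 5.39 K.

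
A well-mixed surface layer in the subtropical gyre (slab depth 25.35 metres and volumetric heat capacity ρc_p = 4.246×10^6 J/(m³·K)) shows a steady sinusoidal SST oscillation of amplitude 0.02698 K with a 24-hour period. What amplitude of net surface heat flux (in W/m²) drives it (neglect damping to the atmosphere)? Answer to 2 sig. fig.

210

Areal heat capacity C = ρc_p × D = 4.246×10^6 × 25.35 = 1.08×10^8 J/(m^2 K).
ω = 2π / 86400 s = 7.27×10^-5 s⁻¹.
Cω = 1.08×10^8 × 7.27×10^-5 = 7830 W/(m²·K).
F₀ = A × Cω = 0.02698 × 7830 = 211 W/m².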